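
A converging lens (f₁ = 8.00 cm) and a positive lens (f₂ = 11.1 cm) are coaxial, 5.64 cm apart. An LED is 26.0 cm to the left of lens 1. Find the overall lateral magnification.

m = -0.290

Lens 1: 1/d_i1 = 1/(8.00) − 1/(26.0) = 0.08654, so d_i1 = 11.56 cm; m₁ = −d_i1/d_o1 = -0.4446.
d_o2 = 5.64 − (11.56) = -5.920 cm (virtual object).
Lens 2: 1/d_i2 = 1/(11.1) − 1/(-5.920) = 0.2590, so d_i2 = 3.861 cm; m₂ = −d_i2/d_o2 = +0.6522.
m = m₁·m₂ = (-0.4446)(+0.6522) = -0.290.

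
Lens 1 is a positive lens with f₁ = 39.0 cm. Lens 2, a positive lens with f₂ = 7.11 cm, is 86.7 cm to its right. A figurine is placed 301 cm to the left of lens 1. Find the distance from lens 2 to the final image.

Lens 1: 1/d_i1 = 1/f₁ − 1/d_o1 = 1/(39.0) − 1/(301) = 0.02232, so d_i1 = 44.81 cm.
The intermediate image is 44.81 cm to the right of lens 1, which is 86.7 − (44.81) = 41.89 cm to the left of lens 2, so d_o2 = +41.89 cm.
Lens 2: 1/d_i2 = 1/f₂ − 1/d_o2 = 1/(7.11) − 1/(41.89) = 0.1168, so d_i2 = 8.56 cm.
The final image is real, 8.56 cm to the right of lens 2 (overall magnification ≈ 0.030).

8.56 cm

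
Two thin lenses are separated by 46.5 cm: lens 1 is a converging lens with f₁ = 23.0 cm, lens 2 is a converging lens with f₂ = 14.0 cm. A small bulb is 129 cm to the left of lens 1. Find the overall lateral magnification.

Lens 1: 1/d_i1 = 1/(23.0) − 1/(129) = 0.03573, so d_i1 = 27.99 cm; m₁ = −d_i1/d_o1 = -0.2170.
d_o2 = 46.5 − (27.99) = 18.51 cm.
Lens 2: 1/d_i2 = 1/(14.0) − 1/(18.51) = 0.01740, so d_i2 = 57.46 cm; m₂ = −d_i2/d_o2 = -3.104.
m = m₁·m₂ = (-0.2170)(-3.104) = +0.674.

m = +0.674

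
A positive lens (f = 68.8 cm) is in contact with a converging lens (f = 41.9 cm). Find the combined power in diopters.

P₁ = 1/f₁ = 1/(0.688 m) = +1.453 D; P₂ = 1/f₂ = 1/(0.419 m) = +2.387 D.
For thin lenses in contact, P = P₁ + P₂ = (+1.453) + (+2.387) = +3.84 D.

P = +3.84 D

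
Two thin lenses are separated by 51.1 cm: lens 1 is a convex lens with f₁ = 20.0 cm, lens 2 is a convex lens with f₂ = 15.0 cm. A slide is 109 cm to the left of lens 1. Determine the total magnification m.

Lens 1: 1/d_i1 = 1/(20.0) − 1/(109) = 0.04083, so d_i1 = 24.49 cm; m₁ = −d_i1/d_o1 = -0.2247.
d_o2 = 51.1 − (24.49) = 26.61 cm.
Lens 2: 1/d_i2 = 1/(15.0) − 1/(26.61) = 0.02909, so d_i2 = 34.38 cm; m₂ = −d_i2/d_o2 = -1.292.
m = m₁·m₂ = (-0.2247)(-1.292) = +0.290.

m = +0.290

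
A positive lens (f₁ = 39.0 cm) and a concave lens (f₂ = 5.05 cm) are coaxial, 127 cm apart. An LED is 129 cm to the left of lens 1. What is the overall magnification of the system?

m = -0.0287

Lens 1: 1/d_i1 = 1/(39.0) − 1/(129) = 0.01789, so d_i1 = 55.90 cm; m₁ = −d_i1/d_o1 = -0.4333.
d_o2 = 127 − (55.90) = 71.10 cm.
f₂ = −5.05 cm (diverging).
Lens 2: 1/d_i2 = 1/(-5.05) − 1/(71.10) = -0.2121, so d_i2 = -4.715 cm; m₂ = −d_i2/d_o2 = +0.06632.
m = m₁·m₂ = (-0.4333)(+0.06632) = -0.0287.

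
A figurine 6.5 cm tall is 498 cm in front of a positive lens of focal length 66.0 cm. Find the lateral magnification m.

m = -0.153

1/d_i = 1/f − 1/d_o = 1/(66.00) − 1/(498) = 0.01314, so d_i = 76.08 cm.
m = −d_i/d_o = −(76.08)/(498) = -0.153.
The image is real, inverted and reduced, on the far side of the lens.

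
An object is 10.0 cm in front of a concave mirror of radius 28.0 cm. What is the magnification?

m = +3.50

f = R/2 = 28.0/2 = 14.00 cm.
1/d_i = 1/f − 1/d_o = 1/(14.00) − 1/(10.0) = -0.02857, so d_i = -35.00 cm.
m = −d_i/d_o = −(-35.00)/(10.0) = +3.50.
The image is virtual, upright and enlarged, behind the mirror.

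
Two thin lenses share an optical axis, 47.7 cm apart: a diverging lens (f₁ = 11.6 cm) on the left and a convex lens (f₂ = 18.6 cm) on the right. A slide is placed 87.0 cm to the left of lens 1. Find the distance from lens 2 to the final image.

Lens 1 is diverging, so f₁ = −11.6 cm.
Lens 1: 1/d_i1 = 1/f₁ − 1/d_o1 = 1/(-11.6) − 1/(87.0) = -0.09770, so d_i1 = -10.24 cm.
The intermediate image is 10.24 cm to the left of lens 1 (virtual), which is 47.7 − (-10.24) = 57.94 cm to the left of lens 2, so d_o2 = +57.94 cm.
Lens 2: 1/d_i2 = 1/f₂ − 1/d_o2 = 1/(18.6) − 1/(57.94) = 0.03650, so d_i2 = 27.4 cm.
The final image is real, 27.4 cm to the right of lens 2 (overall magnification ≈ -0.056).

27.4 cm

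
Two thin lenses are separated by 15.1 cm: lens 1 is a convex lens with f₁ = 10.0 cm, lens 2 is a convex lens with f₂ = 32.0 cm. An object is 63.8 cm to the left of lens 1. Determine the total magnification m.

Lens 1: 1/d_i1 = 1/(10.0) − 1/(63.8) = 0.08433, so d_i1 = 11.86 cm; m₁ = −d_i1/d_o1 = -0.1859.
d_o2 = 15.1 − (11.86) = 3.240 cm.
Lens 2: 1/d_i2 = 1/(32.0) − 1/(3.240) = -0.2774, so d_i2 = -3.605 cm; m₂ = −d_i2/d_o2 = +1.113.
m = m₁·m₂ = (-0.1859)(+1.113) = -0.207.

m = -0.207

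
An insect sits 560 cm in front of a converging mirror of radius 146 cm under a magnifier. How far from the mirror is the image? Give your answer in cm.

f = R/2 = 146/2 = 73.00 cm.
Mirror equation: 1/v = 1/f − 1/u = 1/(73.00) − 1/(560) = 0.01370 − 0.001786 = 0.01191, so v = 83.9 cm.
The image is real, inverted and reduced, in front of the mirror.

83.9 cm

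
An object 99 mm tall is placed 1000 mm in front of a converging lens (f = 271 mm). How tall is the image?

36.8 mm

1/d_i = 1/f − 1/d_o = 1/(271.0) − 1/(1000) = 0.002690, so d_i = 371.7 mm.
m = −d_i/d_o = -0.3717.
|h_i| = |m|·h_o = 0.3717 × 99 = 36.8 mm. The image is real, inverted and reduced, on the far side of the lens.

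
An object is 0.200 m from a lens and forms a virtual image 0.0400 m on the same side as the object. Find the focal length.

Virtual image ⇒ d_i = −0.0400 m.
1/f = 1/d_o + 1/d_i = 1/(0.200) + 1/(-0.0400) = -20.00, so f = -0.0500 m.
Since f is negative, the lens is diverging.

f = -0.0500 m (diverging)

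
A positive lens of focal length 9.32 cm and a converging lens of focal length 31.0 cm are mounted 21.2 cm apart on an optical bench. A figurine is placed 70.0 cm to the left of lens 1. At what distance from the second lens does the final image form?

Lens 1: 1/d_i1 = 1/f₁ − 1/d_o1 = 1/(9.32) − 1/(70.0) = 0.09301, so d_i1 = 10.75 cm.
The intermediate image is 10.75 cm to the right of lens 1, which is 21.2 − (10.75) = 10.45 cm to the left of lens 2, so d_o2 = +10.45 cm.
Lens 2: 1/d_i2 = 1/f₂ − 1/d_o2 = 1/(31.0) − 1/(10.45) = -0.06344, so d_i2 = -15.8 cm.
The final image is virtual, 15.8 cm to the left of lens 2 (overall magnification ≈ -0.23).

15.8 cm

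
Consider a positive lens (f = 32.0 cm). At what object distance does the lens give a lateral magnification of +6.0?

m = −d_i/d_o ⇒ d_i = −m·d_o.
1/f = 1/d_o + 1/d_i = 1/d_o − 1/(m·d_o) = (1 − 1/m)/d_o, so d_o = f(1 − 1/m) = (32.00)(1 − 1/(+6.0)) = 26.7 cm.

26.7 cm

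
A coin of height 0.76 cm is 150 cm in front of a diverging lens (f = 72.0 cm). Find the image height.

0.246 cm

For a diverging lens, f = -72.0 cm.
1/d_i = 1/f − 1/d_o = 1/(-72.00) − 1/(150) = -0.02056, so d_i = -48.65 cm.
m = −d_i/d_o = +0.3243.
|h_i| = |m|·h_o = 0.3243 × 0.76 = 0.246 cm. The image is virtual, upright and reduced, on the same side as the object.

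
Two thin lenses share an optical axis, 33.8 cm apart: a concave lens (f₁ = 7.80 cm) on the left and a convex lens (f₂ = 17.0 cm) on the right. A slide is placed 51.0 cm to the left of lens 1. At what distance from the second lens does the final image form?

29.3 cm

Lens 1 is diverging, so f₁ = −7.80 cm.
Lens 1: 1/d_i1 = 1/f₁ − 1/d_o1 = 1/(-7.80) − 1/(51.0) = -0.1478, so d_i1 = -6.765 cm.
The intermediate image is 6.765 cm to the left of lens 1 (virtual), which is 33.8 − (-6.765) = 40.56 cm to the left of lens 2, so d_o2 = +40.56 cm.
Lens 2: 1/d_i2 = 1/f₂ − 1/d_o2 = 1/(17.0) − 1/(40.56) = 0.03417, so d_i2 = 29.3 cm.
The final image is real, 29.3 cm to the right of lens 2 (overall magnification ≈ -0.096).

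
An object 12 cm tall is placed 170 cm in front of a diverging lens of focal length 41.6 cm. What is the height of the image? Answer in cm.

2.36 cm

For a diverging lens, f = -41.6 cm.
1/d_i = 1/f − 1/d_o = 1/(-41.60) − 1/(170) = -0.02992, so d_i = -33.42 cm.
m = −d_i/d_o = +0.1966.
|h_i| = |m|·h_o = 0.1966 × 12 = 2.36 cm. The image is virtual, upright and reduced, on the same side as the object.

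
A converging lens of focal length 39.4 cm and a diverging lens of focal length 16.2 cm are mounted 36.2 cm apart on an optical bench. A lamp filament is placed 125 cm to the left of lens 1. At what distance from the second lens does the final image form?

67.3 cm

Lens 1: 1/d_i1 = 1/f₁ − 1/d_o1 = 1/(39.4) − 1/(125) = 0.01738, so d_i1 = 57.54 cm.
The intermediate image is 57.54 cm to the right of lens 1, which lies 21.34 cm to the right of lens 2 — a virtual object — so d_o2 = −21.34 cm.
Lens 2 is diverging, so f₂ = −16.2 cm.
Lens 2: 1/d_i2 = 1/f₂ − 1/d_o2 = 1/(-16.2) − 1/(-21.34) = -0.01487, so d_i2 = -67.3 cm.
The final image is virtual, 67.3 cm to the left of lens 2 (overall magnification ≈ 1.5).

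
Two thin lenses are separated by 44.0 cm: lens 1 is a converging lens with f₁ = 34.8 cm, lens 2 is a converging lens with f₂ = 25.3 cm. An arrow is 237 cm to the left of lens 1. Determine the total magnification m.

m = -0.197

Lens 1: 1/d_i1 = 1/(34.8) − 1/(237) = 0.02452, so d_i1 = 40.79 cm; m₁ = −d_i1/d_o1 = -0.1721.
d_o2 = 44.0 − (40.79) = 3.210 cm.
Lens 2: 1/d_i2 = 1/(25.3) − 1/(3.210) = -0.2720, so d_i2 = -3.676 cm; m₂ = −d_i2/d_o2 = +1.145.
m = m₁·m₂ = (-0.1721)(+1.145) = -0.197.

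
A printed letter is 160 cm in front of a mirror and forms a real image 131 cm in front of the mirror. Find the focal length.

f = 72.0 cm (concave)

Real image ⇒ d_i = +131 cm.
1/f = 1/d_o + 1/d_i = 1/(160) + 1/(131) = 0.01388, so f = 72.0 cm.
Since f is positive, the mirror is concave.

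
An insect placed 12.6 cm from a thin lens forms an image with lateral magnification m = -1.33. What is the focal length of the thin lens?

f = 7.19 cm (converging)

m = −d_i/d_o ⇒ d_i = −m·d_o = −(-1.33)·(12.6) = 16.76 cm.
1/f = 1/d_o + 1/d_i = 1/(12.6) + 1/(16.76) = 0.1390, so f = 7.19 cm.
Since f is positive, the thin lens is converging.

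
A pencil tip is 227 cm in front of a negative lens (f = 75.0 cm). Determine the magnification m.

m = +0.248

For a negative lens, f = -75.0 cm.
1/d_i = 1/f − 1/d_o = 1/(-75.00) − 1/(227) = -0.01774, so d_i = -56.37 cm.
m = −d_i/d_o = −(-56.37)/(227) = +0.248.
The image is virtual, upright and reduced, on the same side as the object.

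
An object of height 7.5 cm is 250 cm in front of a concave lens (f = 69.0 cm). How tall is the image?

1.62 cm

For a concave lens, f = -69.0 cm.
1/d_i = 1/f − 1/d_o = 1/(-69.00) − 1/(250) = -0.01849, so d_i = -54.08 cm.
m = −d_i/d_o = +0.2163.
|h_i| = |m|·h_o = 0.2163 × 7.5 = 1.62 cm. The image is virtual, upright and reduced, on the same side as the object.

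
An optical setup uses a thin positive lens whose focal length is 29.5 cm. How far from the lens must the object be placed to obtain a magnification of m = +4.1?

22.3 cm

m = −d_i/d_o ⇒ d_i = −m·d_o.
1/f = 1/d_o + 1/d_i = 1/d_o − 1/(m·d_o) = (1 − 1/m)/d_o, so d_o = f(1 − 1/m) = (29.50)(1 − 1/(+4.1)) = 22.3 cm.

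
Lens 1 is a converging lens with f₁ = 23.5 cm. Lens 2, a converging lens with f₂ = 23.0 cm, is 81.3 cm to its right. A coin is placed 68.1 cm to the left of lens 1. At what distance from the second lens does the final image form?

Lens 1: 1/d_i1 = 1/f₁ − 1/d_o1 = 1/(23.5) − 1/(68.1) = 0.02787, so d_i1 = 35.88 cm.
The intermediate image is 35.88 cm to the right of lens 1, which is 81.3 − (35.88) = 45.42 cm to the left of lens 2, so d_o2 = +45.42 cm.
Lens 2: 1/d_i2 = 1/f₂ − 1/d_o2 = 1/(23.0) − 1/(45.42) = 0.02146, so d_i2 = 46.6 cm.
The final image is real, 46.6 cm to the right of lens 2 (overall magnification ≈ 0.54).

46.6 cm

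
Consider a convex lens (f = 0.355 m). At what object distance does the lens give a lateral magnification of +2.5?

0.213 m

m = −d_i/d_o ⇒ d_i = −m·d_o.
1/f = 1/d_o + 1/d_i = 1/d_o − 1/(m·d_o) = (1 − 1/m)/d_o, so d_o = f(1 − 1/m) = (0.3550)(1 − 1/(+2.5)) = 0.213 m.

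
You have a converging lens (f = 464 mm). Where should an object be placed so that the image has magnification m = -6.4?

m = −d_i/d_o ⇒ d_i = −m·d_o.
1/f = 1/d_o + 1/d_i = 1/d_o − 1/(m·d_o) = (1 − 1/m)/d_o, so d_o = f(1 − 1/m) = (464.0)(1 − 1/(-6.4)) = 536 mm.

536 mm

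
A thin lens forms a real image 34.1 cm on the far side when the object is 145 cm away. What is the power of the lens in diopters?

d_i = +34.1 cm.
1/f = 1/d_o + 1/d_i = 1/(145) + 1/(34.1) = 0.03622 cm⁻¹.
f = 27.61 cm = 0.2761 m, so P = 1/f = +3.62 D.

P = +3.62 D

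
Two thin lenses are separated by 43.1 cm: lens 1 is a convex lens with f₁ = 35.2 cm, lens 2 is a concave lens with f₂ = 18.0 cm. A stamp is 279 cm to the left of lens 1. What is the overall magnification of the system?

m = -0.125

Lens 1: 1/d_i1 = 1/(35.2) − 1/(279) = 0.02482, so d_i1 = 40.28 cm; m₁ = −d_i1/d_o1 = -0.1444.
d_o2 = 43.1 − (40.28) = 2.820 cm.
f₂ = −18.0 cm (diverging).
Lens 2: 1/d_i2 = 1/(-18.0) − 1/(2.820) = -0.4102, so d_i2 = -2.438 cm; m₂ = −d_i2/d_o2 = +0.8646.
m = m₁·m₂ = (-0.1444)(+0.8646) = -0.125.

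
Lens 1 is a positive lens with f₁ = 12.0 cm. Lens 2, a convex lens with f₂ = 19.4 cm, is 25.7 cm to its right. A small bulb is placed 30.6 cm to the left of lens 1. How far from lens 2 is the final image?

Lens 1: 1/d_i1 = 1/f₁ − 1/d_o1 = 1/(12.0) − 1/(30.6) = 0.05065, so d_i1 = 19.74 cm.
The intermediate image is 19.74 cm to the right of lens 1, which is 25.7 − (19.74) = 5.960 cm to the left of lens 2, so d_o2 = +5.960 cm.
Lens 2: 1/d_i2 = 1/f₂ − 1/d_o2 = 1/(19.4) − 1/(5.960) = -0.1162, so d_i2 = -8.60 cm.
The final image is virtual, 8.60 cm to the left of lens 2 (overall magnification ≈ -0.93).

8.60 cm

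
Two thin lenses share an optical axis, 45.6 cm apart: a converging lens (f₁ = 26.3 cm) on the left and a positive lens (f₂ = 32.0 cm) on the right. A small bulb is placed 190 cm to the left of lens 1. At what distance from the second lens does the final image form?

Lens 1: 1/d_i1 = 1/f₁ − 1/d_o1 = 1/(26.3) − 1/(190) = 0.03276, so d_i1 = 30.53 cm.
The intermediate image is 30.53 cm to the right of lens 1, which is 45.6 − (30.53) = 15.07 cm to the left of lens 2, so d_o2 = +15.07 cm.
Lens 2: 1/d_i2 = 1/f₂ − 1/d_o2 = 1/(32.0) − 1/(15.07) = -0.03511, so d_i2 = -28.5 cm.
The final image is virtual, 28.5 cm to the left of lens 2 (overall magnification ≈ -0.30).

28.5 cm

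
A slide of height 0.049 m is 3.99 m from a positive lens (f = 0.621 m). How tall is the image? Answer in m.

0.00903 m

1/d_i = 1/f − 1/d_o = 1/(0.6210) − 1/(3.99) = 1.360, so d_i = 0.7355 m.
m = −d_i/d_o = -0.1843.
|h_i| = |m|·h_o = 0.1843 × 0.049 = 0.00903 m. The image is real, inverted and reduced, on the far side of the lens.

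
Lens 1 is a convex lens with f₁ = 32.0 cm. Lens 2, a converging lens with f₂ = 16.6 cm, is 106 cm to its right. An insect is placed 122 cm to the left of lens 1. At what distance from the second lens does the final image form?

22.6 cm

Lens 1: 1/d_i1 = 1/f₁ − 1/d_o1 = 1/(32.0) − 1/(122) = 0.02305, so d_i1 = 43.38 cm.
The intermediate image is 43.38 cm to the right of lens 1, which is 106 − (43.38) = 62.62 cm to the left of lens 2, so d_o2 = +62.62 cm.
Lens 2: 1/d_i2 = 1/f₂ − 1/d_o2 = 1/(16.6) − 1/(62.62) = 0.04427, so d_i2 = 22.6 cm.
The final image is real, 22.6 cm to the right of lens 2 (overall magnification ≈ 0.13).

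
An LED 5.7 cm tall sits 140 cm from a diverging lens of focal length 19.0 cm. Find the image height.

For a diverging lens, f = -19.0 cm.
1/d_i = 1/f − 1/d_o = 1/(-19.00) − 1/(140) = -0.05977, so d_i = -16.73 cm.
m = −d_i/d_o = +0.1195.
|h_i| = |m|·h_o = 0.1195 × 5.7 = 0.681 cm. The image is virtual, upright and reduced, on the same side as the object.

0.681 cm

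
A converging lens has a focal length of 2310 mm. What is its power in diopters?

P = +0.433 D

f = 231 cm = 2.31 m.
P = 1/f = 1/(2.31 m) = +0.433 D.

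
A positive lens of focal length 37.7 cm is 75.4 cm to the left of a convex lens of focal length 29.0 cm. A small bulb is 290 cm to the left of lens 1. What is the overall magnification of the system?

Lens 1: 1/d_i1 = 1/(37.7) − 1/(290) = 0.02308, so d_i1 = 43.33 cm; m₁ = −d_i1/d_o1 = -0.1494.
d_o2 = 75.4 − (43.33) = 32.07 cm.
Lens 2: 1/d_i2 = 1/(29.0) − 1/(32.07) = 0.003301, so d_i2 = 302.9 cm; m₂ = −d_i2/d_o2 = -9.446.
m = m₁·m₂ = (-0.1494)(-9.446) = +1.41.

m = +1.41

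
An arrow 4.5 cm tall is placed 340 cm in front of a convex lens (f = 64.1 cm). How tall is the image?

1/d_i = 1/f − 1/d_o = 1/(64.10) − 1/(340) = 0.01266, so d_i = 78.99 cm.
m = −d_i/d_o = -0.2323.
|h_i| = |m|·h_o = 0.2323 × 4.5 = 1.05 cm. The image is real, inverted and reduced, on the far side of the lens.

1.05 cm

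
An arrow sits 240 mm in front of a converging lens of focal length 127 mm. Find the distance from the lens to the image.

Lens equation: 1/v = 1/f − 1/u = 1/(127.0) − 1/(240) = 0.007874 − 0.004167 = 0.003707, so v = 270 mm.
The image is real, inverted and enlarged, on the far side of the lens.

270 mm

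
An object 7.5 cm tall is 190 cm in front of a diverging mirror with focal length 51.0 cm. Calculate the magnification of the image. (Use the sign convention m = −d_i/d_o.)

For a diverging mirror, f = -51.0 cm.
1/d_i = 1/f − 1/d_o = 1/(-51.00) − 1/(190) = -0.02487, so d_i = -40.21 cm.
m = −d_i/d_o = −(-40.21)/(190) = +0.212.
The image is virtual, upright and reduced, behind the mirror.

m = +0.212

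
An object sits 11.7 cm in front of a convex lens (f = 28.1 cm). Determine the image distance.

20.0 cm

Thin-lens equation: 1/v = 1/f − 1/u = 1/(28.10) − 1/(11.7) = 0.03559 − 0.08547 = -0.04988, so v = -20.0 cm.
The image is virtual, upright and enlarged, on the same side as the object.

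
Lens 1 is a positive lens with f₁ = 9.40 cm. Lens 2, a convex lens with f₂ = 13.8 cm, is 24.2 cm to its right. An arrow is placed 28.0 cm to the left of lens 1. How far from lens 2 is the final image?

Lens 1: 1/d_i1 = 1/f₁ − 1/d_o1 = 1/(9.40) − 1/(28.0) = 0.07067, so d_i1 = 14.15 cm.
The intermediate image is 14.15 cm to the right of lens 1, which is 24.2 − (14.15) = 10.05 cm to the left of lens 2, so d_o2 = +10.05 cm.
Lens 2: 1/d_i2 = 1/f₂ − 1/d_o2 = 1/(13.8) − 1/(10.05) = -0.02704, so d_i2 = -37.0 cm.
The final image is virtual, 37.0 cm to the left of lens 2 (overall magnification ≈ -1.9).

37.0 cm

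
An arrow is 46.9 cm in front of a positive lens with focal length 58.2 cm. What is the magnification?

1/d_i = 1/f − 1/d_o = 1/(58.20) − 1/(46.9) = -0.004140, so d_i = -241.6 cm.
m = −d_i/d_o = −(-241.6)/(46.9) = +5.15.
The image is virtual, upright and enlarged, on the same side as the object.

m = +5.15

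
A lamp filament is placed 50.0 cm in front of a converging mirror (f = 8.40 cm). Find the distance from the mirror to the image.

Mirror equation: 1/q = 1/f − 1/p = 1/(8.400) − 1/(50.0) = 0.1190 − 0.02000 = 0.09905, so q = 10.1 cm.
The image is real, inverted and reduced, in front of the mirror.

10.1 cm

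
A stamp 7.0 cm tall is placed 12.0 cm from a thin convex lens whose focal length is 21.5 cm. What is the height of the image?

1/d_i = 1/f − 1/d_o = 1/(21.50) − 1/(12.0) = -0.03682, so d_i = -27.16 cm.
m = −d_i/d_o = +2.263.
|h_i| = |m|·h_o = 2.263 × 7.0 = 15.8 cm. The image is virtual, upright and enlarged, on the same side as the object.

15.8 cm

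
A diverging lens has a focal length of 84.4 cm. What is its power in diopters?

For a diverging lens, f = −84.4 cm.
f = -84.4 cm = -0.844 m.
P = 1/f = 1/(-0.844 m) = -1.18 D.

P = -1.18 D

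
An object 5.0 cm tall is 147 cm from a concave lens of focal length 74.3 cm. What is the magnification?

m = +0.336

For a concave lens, f = -74.3 cm.
1/d_i = 1/f − 1/d_o = 1/(-74.30) − 1/(147) = -0.02026, so d_i = -49.35 cm.
m = −d_i/d_o = −(-49.35)/(147) = +0.336.
The image is virtual, upright and reduced, on the same side as the object.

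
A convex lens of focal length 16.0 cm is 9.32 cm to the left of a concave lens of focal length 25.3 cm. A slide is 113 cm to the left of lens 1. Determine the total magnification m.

Lens 1: 1/d_i1 = 1/(16.0) − 1/(113) = 0.05365, so d_i1 = 18.64 cm; m₁ = −d_i1/d_o1 = -0.1650.
d_o2 = 9.32 − (18.64) = -9.320 cm (virtual object).
f₂ = −25.3 cm (diverging).
Lens 2: 1/d_i2 = 1/(-25.3) − 1/(-9.320) = 0.06777, so d_i2 = 14.76 cm; m₂ = −d_i2/d_o2 = +1.583.
m = m₁·m₂ = (-0.1650)(+1.583) = -0.261.

m = -0.261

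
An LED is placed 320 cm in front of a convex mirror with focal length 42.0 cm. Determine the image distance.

37.1 cm

For a convex mirror, f = -42.0 cm.
Mirror equation: 1/d_i = 1/f − 1/d_o = 1/(-42.00) − 1/(320) = -0.02381 − 0.003125 = -0.02693, so d_i = -37.1 cm.
The image is virtual, upright and reduced, behind the mirror.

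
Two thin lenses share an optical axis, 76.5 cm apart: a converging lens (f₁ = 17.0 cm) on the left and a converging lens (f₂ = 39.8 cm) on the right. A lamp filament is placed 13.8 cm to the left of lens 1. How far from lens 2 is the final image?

54.2 cm

Lens 1: 1/d_i1 = 1/f₁ − 1/d_o1 = 1/(17.0) − 1/(13.8) = -0.01364, so d_i1 = -73.31 cm.
The intermediate image is 73.31 cm to the left of lens 1 (virtual), which is 76.5 − (-73.31) = 149.8 cm to the left of lens 2, so d_o2 = +149.8 cm.
Lens 2: 1/d_i2 = 1/f₂ − 1/d_o2 = 1/(39.8) − 1/(149.8) = 0.01845, so d_i2 = 54.2 cm.
The final image is real, 54.2 cm to the right of lens 2 (overall magnification ≈ -1.9).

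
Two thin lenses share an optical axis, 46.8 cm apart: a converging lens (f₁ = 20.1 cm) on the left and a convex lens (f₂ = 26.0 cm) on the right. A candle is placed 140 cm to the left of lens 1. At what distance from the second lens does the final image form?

Lens 1: 1/d_i1 = 1/f₁ − 1/d_o1 = 1/(20.1) − 1/(140) = 0.04261, so d_i1 = 23.47 cm.
The intermediate image is 23.47 cm to the right of lens 1, which is 46.8 − (23.47) = 23.33 cm to the left of lens 2, so d_o2 = +23.33 cm.
Lens 2: 1/d_i2 = 1/f₂ − 1/d_o2 = 1/(26.0) − 1/(23.33) = -0.004402, so d_i2 = -227 cm.
The final image is virtual, 227 cm to the left of lens 2 (overall magnification ≈ -1.6).

227 cm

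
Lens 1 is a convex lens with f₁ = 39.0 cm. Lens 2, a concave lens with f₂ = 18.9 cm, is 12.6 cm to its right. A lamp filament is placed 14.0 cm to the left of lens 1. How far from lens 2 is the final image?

Lens 1: 1/d_i1 = 1/f₁ − 1/d_o1 = 1/(39.0) − 1/(14.0) = -0.04579, so d_i1 = -21.84 cm.
The intermediate image is 21.84 cm to the left of lens 1 (virtual), which is 12.6 − (-21.84) = 34.44 cm to the left of lens 2, so d_o2 = +34.44 cm.
Lens 2 is diverging, so f₂ = −18.9 cm.
Lens 2: 1/d_i2 = 1/f₂ − 1/d_o2 = 1/(-18.9) − 1/(34.44) = -0.08195, so d_i2 = -12.2 cm.
The final image is virtual, 12.2 cm to the left of lens 2 (overall magnification ≈ 0.55).

12.2 cm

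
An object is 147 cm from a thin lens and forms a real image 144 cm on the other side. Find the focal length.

Real image ⇒ d_i = +144 cm.
1/f = 1/d_o + 1/d_i = 1/(147) + 1/(144) = 0.01375, so f = 72.7 cm.
Since f is positive, the thin lens is converging.

f = 72.7 cm (converging)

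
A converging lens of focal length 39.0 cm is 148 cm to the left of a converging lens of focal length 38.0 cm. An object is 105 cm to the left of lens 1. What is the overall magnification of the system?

m = +0.468

Lens 1: 1/d_i1 = 1/(39.0) − 1/(105) = 0.01612, so d_i1 = 62.05 cm; m₁ = −d_i1/d_o1 = -0.5910.
d_o2 = 148 − (62.05) = 85.95 cm.
Lens 2: 1/d_i2 = 1/(38.0) − 1/(85.95) = 0.01468, so d_i2 = 68.11 cm; m₂ = −d_i2/d_o2 = -0.7925.
m = m₁·m₂ = (-0.5910)(-0.7925) = +0.468.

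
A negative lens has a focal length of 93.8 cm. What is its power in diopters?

For a negative lens, f = −93.8 cm.
f = -93.8 cm = -0.938 m.
P = 1/f = 1/(-0.938 m) = -1.07 D.

P = -1.07 D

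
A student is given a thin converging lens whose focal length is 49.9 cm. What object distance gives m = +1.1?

m = −d_i/d_o ⇒ d_i = −m·d_o.
1/f = 1/d_o + 1/d_i = 1/d_o − 1/(m·d_o) = (1 − 1/m)/d_o, so d_o = f(1 − 1/m) = (49.90)(1 − 1/(+1.1)) = 4.54 cm.

4.54 cm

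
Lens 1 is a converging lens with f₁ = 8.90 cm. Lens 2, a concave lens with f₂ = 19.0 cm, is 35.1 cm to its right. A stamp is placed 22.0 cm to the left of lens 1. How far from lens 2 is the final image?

9.78 cm

Lens 1: 1/d_i1 = 1/f₁ − 1/d_o1 = 1/(8.90) − 1/(22.0) = 0.06691, so d_i1 = 14.95 cm.
The intermediate image is 14.95 cm to the right of lens 1, which is 35.1 − (14.95) = 20.15 cm to the left of lens 2, so d_o2 = +20.15 cm.
Lens 2 is diverging, so f₂ = −19.0 cm.
Lens 2: 1/d_i2 = 1/f₂ − 1/d_o2 = 1/(-19.0) − 1/(20.15) = -0.1023, so d_i2 = -9.78 cm.
The final image is virtual, 9.78 cm to the left of lens 2 (overall magnification ≈ -0.33).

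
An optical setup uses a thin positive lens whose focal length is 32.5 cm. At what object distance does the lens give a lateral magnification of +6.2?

27.3 cm

m = −d_i/d_o ⇒ d_i = −m·d_o.
1/f = 1/d_o + 1/d_i = 1/d_o − 1/(m·d_o) = (1 − 1/m)/d_o, so d_o = f(1 − 1/m) = (32.50)(1 − 1/(+6.2)) = 27.3 cm.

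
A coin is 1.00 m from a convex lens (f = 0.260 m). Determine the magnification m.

m = -0.351

1/d_i = 1/f − 1/d_o = 1/(0.2600) − 1/(1.00) = 2.846, so d_i = 0.3514 m.
m = −d_i/d_o = −(0.3514)/(1.00) = -0.351.
The image is real, inverted and reduced, on the far side of the lens.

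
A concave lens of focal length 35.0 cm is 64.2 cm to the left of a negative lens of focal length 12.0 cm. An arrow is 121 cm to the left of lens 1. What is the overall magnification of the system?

f₁ = −35.0 cm (diverging).
Lens 1: 1/d_i1 = 1/(-35.0) − 1/(121) = -0.03684, so d_i1 = -27.15 cm; m₁ = −d_i1/d_o1 = +0.2244.
d_o2 = 64.2 − (-27.15) = 91.35 cm.
f₂ = −12.0 cm (diverging).
Lens 2: 1/d_i2 = 1/(-12.0) − 1/(91.35) = -0.09428, so d_i2 = -10.61 cm; m₂ = −d_i2/d_o2 = +0.1161.
m = m₁·m₂ = (+0.2244)(+0.1161) = +0.0261.

m = +0.0261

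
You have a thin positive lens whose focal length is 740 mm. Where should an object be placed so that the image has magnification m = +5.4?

m = −d_i/d_o ⇒ d_i = −m·d_o.
1/f = 1/d_o + 1/d_i = 1/d_o − 1/(m·d_o) = (1 − 1/m)/d_o, so d_o = f(1 − 1/m) = (740.0)(1 − 1/(+5.4)) = 603 mm.

603 mm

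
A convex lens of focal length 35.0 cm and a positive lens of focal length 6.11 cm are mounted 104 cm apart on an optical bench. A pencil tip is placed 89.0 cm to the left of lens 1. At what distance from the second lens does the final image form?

7.04 cm

Lens 1: 1/d_i1 = 1/f₁ − 1/d_o1 = 1/(35.0) − 1/(89.0) = 0.01734, so d_i1 = 57.69 cm.
The intermediate image is 57.69 cm to the right of lens 1, which is 104 − (57.69) = 46.31 cm to the left of lens 2, so d_o2 = +46.31 cm.
Lens 2: 1/d_i2 = 1/f₂ − 1/d_o2 = 1/(6.11) − 1/(46.31) = 0.1421, so d_i2 = 7.04 cm.
The final image is real, 7.04 cm to the right of lens 2 (overall magnification ≈ 0.099).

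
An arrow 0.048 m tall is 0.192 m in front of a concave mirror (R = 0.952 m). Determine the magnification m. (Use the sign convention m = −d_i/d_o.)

m = +1.68

f = R/2 = 0.952/2 = 0.4760 m.
1/d_i = 1/f − 1/d_o = 1/(0.4760) − 1/(0.192) = -3.107, so d_i = -0.3218 m.
m = −d_i/d_o = −(-0.3218)/(0.192) = +1.68.
The image is virtual, upright and enlarged, behind the mirror.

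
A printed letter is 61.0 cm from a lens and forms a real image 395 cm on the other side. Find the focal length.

Real image ⇒ d_i = +395 cm.
1/f = 1/d_o + 1/d_i = 1/(61.0) + 1/(395) = 0.01893, so f = 52.8 cm.
Since f is positive, the lens is converging.

f = 52.8 cm (converging)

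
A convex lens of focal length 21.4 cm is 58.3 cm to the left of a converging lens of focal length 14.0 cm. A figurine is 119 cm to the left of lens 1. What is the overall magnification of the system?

Lens 1: 1/d_i1 = 1/(21.4) − 1/(119) = 0.03833, so d_i1 = 26.09 cm; m₁ = −d_i1/d_o1 = -0.2192.
d_o2 = 58.3 − (26.09) = 32.21 cm.
Lens 2: 1/d_i2 = 1/(14.0) − 1/(32.21) = 0.04038, so d_i2 = 24.76 cm; m₂ = −d_i2/d_o2 = -0.7688.
m = m₁·m₂ = (-0.2192)(-0.7688) = +0.169.

m = +0.169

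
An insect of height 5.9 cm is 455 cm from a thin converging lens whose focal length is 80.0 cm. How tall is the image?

1.26 cm

1/d_i = 1/f − 1/d_o = 1/(80.00) − 1/(455) = 0.01030, so d_i = 97.07 cm.
m = −d_i/d_o = -0.2133.
|h_i| = |m|·h_o = 0.2133 × 5.9 = 1.26 cm. The image is real, inverted and reduced, on the far side of the lens.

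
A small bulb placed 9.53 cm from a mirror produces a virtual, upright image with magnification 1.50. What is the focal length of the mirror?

f = 28.6 cm (concave)

m = −d_i/d_o ⇒ d_i = −m·d_o = −(+1.50)·(9.53) = -14.29 cm.
1/f = 1/d_o + 1/d_i = 1/(9.53) + 1/(-14.29) = 0.03495, so f = 28.6 cm.
Since f is positive, the mirror is concave.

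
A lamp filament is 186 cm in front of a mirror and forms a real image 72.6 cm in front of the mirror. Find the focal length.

Real image ⇒ d_i = +72.6 cm.
1/f = 1/d_o + 1/d_i = 1/(186) + 1/(72.6) = 0.01915, so f = 52.2 cm.
Since f is positive, the mirror is concave.

f = 52.2 cm (concave)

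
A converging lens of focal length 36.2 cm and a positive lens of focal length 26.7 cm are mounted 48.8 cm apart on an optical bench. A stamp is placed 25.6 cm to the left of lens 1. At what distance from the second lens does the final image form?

Lens 1: 1/d_i1 = 1/f₁ − 1/d_o1 = 1/(36.2) − 1/(25.6) = -0.01144, so d_i1 = -87.43 cm.
The intermediate image is 87.43 cm to the left of lens 1 (virtual), which is 48.8 − (-87.43) = 136.2 cm to the left of lens 2, so d_o2 = +136.2 cm.
Lens 2: 1/d_i2 = 1/f₂ − 1/d_o2 = 1/(26.7) − 1/(136.2) = 0.03011, so d_i2 = 33.2 cm.
The final image is real, 33.2 cm to the right of lens 2 (overall magnification ≈ -0.83).

33.2 cm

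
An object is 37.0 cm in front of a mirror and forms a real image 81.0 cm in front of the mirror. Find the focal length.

f = 25.4 cm (concave)

Real image ⇒ d_i = +81.0 cm.
1/f = 1/d_o + 1/d_i = 1/(37.0) + 1/(81.0) = 0.03937, so f = 25.4 cm.
Since f is positive, the mirror is concave.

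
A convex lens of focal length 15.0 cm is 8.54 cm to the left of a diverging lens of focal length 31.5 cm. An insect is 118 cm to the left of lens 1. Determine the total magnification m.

Lens 1: 1/d_i1 = 1/(15.0) − 1/(118) = 0.05819, so d_i1 = 17.18 cm; m₁ = −d_i1/d_o1 = -0.1456.
d_o2 = 8.54 − (17.18) = -8.640 cm (virtual object).
f₂ = −31.5 cm (diverging).
Lens 2: 1/d_i2 = 1/(-31.5) − 1/(-8.640) = 0.08399, so d_i2 = 11.91 cm; m₂ = −d_i2/d_o2 = +1.378.
m = m₁·m₂ = (-0.1456)(+1.378) = -0.201.

m = -0.201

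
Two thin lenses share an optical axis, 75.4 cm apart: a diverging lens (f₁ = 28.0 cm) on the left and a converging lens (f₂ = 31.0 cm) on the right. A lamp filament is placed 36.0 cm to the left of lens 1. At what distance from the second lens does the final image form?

Lens 1 is diverging, so f₁ = −28.0 cm.
Lens 1: 1/d_i1 = 1/f₁ − 1/d_o1 = 1/(-28.0) − 1/(36.0) = -0.06349, so d_i1 = -15.75 cm.
The intermediate image is 15.75 cm to the left of lens 1 (virtual), which is 75.4 − (-15.75) = 91.15 cm to the left of lens 2, so d_o2 = +91.15 cm.
Lens 2: 1/d_i2 = 1/f₂ − 1/d_o2 = 1/(31.0) − 1/(91.15) = 0.02129, so d_i2 = 47.0 cm.
The final image is real, 47.0 cm to the right of lens 2 (overall magnification ≈ -0.23).

47.0 cm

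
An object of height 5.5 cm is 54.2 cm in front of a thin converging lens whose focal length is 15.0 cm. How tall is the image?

1/d_i = 1/f − 1/d_o = 1/(15.00) − 1/(54.2) = 0.04822, so d_i = 20.74 cm.
m = −d_i/d_o = -0.3827.
|h_i| = |m|·h_o = 0.3827 × 5.5 = 2.10 cm. The image is real, inverted and reduced, on the far side of the lens.

2.10 cm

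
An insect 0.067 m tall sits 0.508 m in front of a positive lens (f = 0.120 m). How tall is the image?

1/d_i = 1/f − 1/d_o = 1/(0.1200) − 1/(0.508) = 6.365, so d_i = 0.1571 m.
m = −d_i/d_o = -0.3093.
|h_i| = |m|·h_o = 0.3093 × 0.067 = 0.0207 m. The image is real, inverted and reduced, on the far side of the lens.

0.0207 m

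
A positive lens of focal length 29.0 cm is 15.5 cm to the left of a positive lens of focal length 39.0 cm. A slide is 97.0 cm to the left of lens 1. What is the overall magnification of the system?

Lens 1: 1/d_i1 = 1/(29.0) − 1/(97.0) = 0.02417, so d_i1 = 41.37 cm; m₁ = −d_i1/d_o1 = -0.4265.
d_o2 = 15.5 − (41.37) = -25.87 cm (virtual object).
Lens 2: 1/d_i2 = 1/(39.0) − 1/(-25.87) = 0.06430, so d_i2 = 15.55 cm; m₂ = −d_i2/d_o2 = +0.6012.
m = m₁·m₂ = (-0.4265)(+0.6012) = -0.256.

m = -0.256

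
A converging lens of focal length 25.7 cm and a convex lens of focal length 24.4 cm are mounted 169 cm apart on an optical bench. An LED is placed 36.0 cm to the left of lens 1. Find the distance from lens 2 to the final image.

35.3 cm

Lens 1: 1/d_i1 = 1/f₁ − 1/d_o1 = 1/(25.7) − 1/(36.0) = 0.01113, so d_i1 = 89.83 cm.
The intermediate image is 89.83 cm to the right of lens 1, which is 169 − (89.83) = 79.17 cm to the left of lens 2, so d_o2 = +79.17 cm.
Lens 2: 1/d_i2 = 1/f₂ − 1/d_o2 = 1/(24.4) − 1/(79.17) = 0.02835, so d_i2 = 35.3 cm.
The final image is real, 35.3 cm to the right of lens 2 (overall magnification ≈ 1.1).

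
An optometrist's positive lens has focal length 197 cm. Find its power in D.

f = 197 cm = 1.97 m.
P = 1/f = 1/(1.97 m) = +0.508 D.

P = +0.508 D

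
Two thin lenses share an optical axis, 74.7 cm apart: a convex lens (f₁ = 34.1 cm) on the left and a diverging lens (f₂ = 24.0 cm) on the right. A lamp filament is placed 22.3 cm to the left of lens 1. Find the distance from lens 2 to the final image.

20.5 cm

Lens 1: 1/d_i1 = 1/f₁ − 1/d_o1 = 1/(34.1) − 1/(22.3) = -0.01552, so d_i1 = -64.44 cm.
The intermediate image is 64.44 cm to the left of lens 1 (virtual), which is 74.7 − (-64.44) = 139.1 cm to the left of lens 2, so d_o2 = +139.1 cm.
Lens 2 is diverging, so f₂ = −24.0 cm.
Lens 2: 1/d_i2 = 1/f₂ − 1/d_o2 = 1/(-24.0) − 1/(139.1) = -0.04886, so d_i2 = -20.5 cm.
The final image is virtual, 20.5 cm to the left of lens 2 (overall magnification ≈ 0.43).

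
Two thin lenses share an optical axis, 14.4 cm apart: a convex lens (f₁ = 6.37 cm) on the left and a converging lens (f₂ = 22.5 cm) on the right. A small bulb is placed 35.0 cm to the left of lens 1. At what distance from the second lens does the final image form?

9.37 cm

Lens 1: 1/d_i1 = 1/f₁ − 1/d_o1 = 1/(6.37) − 1/(35.0) = 0.1284, so d_i1 = 7.787 cm.
The intermediate image is 7.787 cm to the right of lens 1, which is 14.4 − (7.787) = 6.613 cm to the left of lens 2, so d_o2 = +6.613 cm.
Lens 2: 1/d_i2 = 1/f₂ − 1/d_o2 = 1/(22.5) − 1/(6.613) = -0.1068, so d_i2 = -9.37 cm.
The final image is virtual, 9.37 cm to the left of lens 2 (overall magnification ≈ -0.32).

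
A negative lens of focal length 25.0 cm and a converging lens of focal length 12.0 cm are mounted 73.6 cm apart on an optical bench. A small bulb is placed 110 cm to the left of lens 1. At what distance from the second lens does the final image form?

Lens 1 is diverging, so f₁ = −25.0 cm.
Lens 1: 1/d_i1 = 1/f₁ − 1/d_o1 = 1/(-25.0) − 1/(110) = -0.04909, so d_i1 = -20.37 cm.
The intermediate image is 20.37 cm to the left of lens 1 (virtual), which is 73.6 − (-20.37) = 93.97 cm to the left of lens 2, so d_o2 = +93.97 cm.
Lens 2: 1/d_i2 = 1/f₂ − 1/d_o2 = 1/(12.0) − 1/(93.97) = 0.07269, so d_i2 = 13.8 cm.
The final image is real, 13.8 cm to the right of lens 2 (overall magnification ≈ -0.027).

13.8 cm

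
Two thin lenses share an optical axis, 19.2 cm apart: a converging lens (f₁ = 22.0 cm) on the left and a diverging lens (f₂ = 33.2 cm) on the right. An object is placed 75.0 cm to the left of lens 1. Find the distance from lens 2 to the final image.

18.6 cm

Lens 1: 1/d_i1 = 1/f₁ − 1/d_o1 = 1/(22.0) − 1/(75.0) = 0.03212, so d_i1 = 31.13 cm.
The intermediate image is 31.13 cm to the right of lens 1, which lies 11.93 cm to the right of lens 2 — a virtual object — so d_o2 = −11.93 cm.
Lens 2 is diverging, so f₂ = −33.2 cm.
Lens 2: 1/d_i2 = 1/f₂ − 1/d_o2 = 1/(-33.2) − 1/(-11.93) = 0.05370, so d_i2 = 18.6 cm.
The final image is real, 18.6 cm to the right of lens 2 (overall magnification ≈ -0.65).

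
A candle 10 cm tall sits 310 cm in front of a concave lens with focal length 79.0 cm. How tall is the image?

For a concave lens, f = -79.0 cm.
1/d_i = 1/f − 1/d_o = 1/(-79.00) − 1/(310) = -0.01588, so d_i = -62.96 cm.
m = −d_i/d_o = +0.2031.
|h_i| = |m|·h_o = 0.2031 × 10 = 2.03 cm. The image is virtual, upright and reduced, on the same side as the object.

2.03 cm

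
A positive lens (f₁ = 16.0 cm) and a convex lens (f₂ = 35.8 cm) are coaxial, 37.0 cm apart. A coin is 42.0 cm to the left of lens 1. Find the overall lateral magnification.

m = -0.894

Lens 1: 1/d_i1 = 1/(16.0) − 1/(42.0) = 0.03869, so d_i1 = 25.85 cm; m₁ = −d_i1/d_o1 = -0.6155.
d_o2 = 37.0 − (25.85) = 11.15 cm.
Lens 2: 1/d_i2 = 1/(35.8) − 1/(11.15) = -0.06175, so d_i2 = -16.19 cm; m₂ = −d_i2/d_o2 = +1.452.
m = m₁·m₂ = (-0.6155)(+1.452) = -0.894.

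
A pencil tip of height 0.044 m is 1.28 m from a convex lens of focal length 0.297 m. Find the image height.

1/d_i = 1/f − 1/d_o = 1/(0.2970) − 1/(1.28) = 2.586, so d_i = 0.3867 m.
m = −d_i/d_o = -0.3021.
|h_i| = |m|·h_o = 0.3021 × 0.044 = 0.0133 m. The image is real, inverted and reduced, on the far side of the lens.

0.0133 m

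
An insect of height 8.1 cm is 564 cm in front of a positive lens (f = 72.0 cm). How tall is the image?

1/d_i = 1/f − 1/d_o = 1/(72.00) − 1/(564) = 0.01212, so d_i = 82.54 cm.
m = −d_i/d_o = -0.1463.
|h_i| = |m|·h_o = 0.1463 × 8.1 = 1.19 cm. The image is real, inverted and reduced, on the far side of the lens.

1.19 cm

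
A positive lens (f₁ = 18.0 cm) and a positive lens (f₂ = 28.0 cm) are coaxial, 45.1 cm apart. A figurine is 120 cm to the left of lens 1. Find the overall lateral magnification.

Lens 1: 1/d_i1 = 1/(18.0) − 1/(120) = 0.04722, so d_i1 = 21.18 cm; m₁ = −d_i1/d_o1 = -0.1765.
d_o2 = 45.1 − (21.18) = 23.92 cm.
Lens 2: 1/d_i2 = 1/(28.0) − 1/(23.92) = -0.006092, so d_i2 = -164.2 cm; m₂ = −d_i2/d_o2 = +6.863.
m = m₁·m₂ = (-0.1765)(+6.863) = -1.21.

m = -1.21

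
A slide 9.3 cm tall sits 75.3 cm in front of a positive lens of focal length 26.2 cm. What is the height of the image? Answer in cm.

1/d_i = 1/f − 1/d_o = 1/(26.20) − 1/(75.3) = 0.02489, so d_i = 40.18 cm.
m = −d_i/d_o = -0.5336.
|h_i| = |m|·h_o = 0.5336 × 9.3 = 4.96 cm. The image is real, inverted and reduced, on the far side of the lens.

4.96 cm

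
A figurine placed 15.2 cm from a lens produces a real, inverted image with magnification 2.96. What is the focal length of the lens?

m = −d_i/d_o ⇒ d_i = −m·d_o = −(-2.96)·(15.2) = 44.99 cm.
1/f = 1/d_o + 1/d_i = 1/(15.2) + 1/(44.99) = 0.08802, so f = 11.4 cm.
Since f is positive, the lens is converging.

f = 11.4 cm (converging)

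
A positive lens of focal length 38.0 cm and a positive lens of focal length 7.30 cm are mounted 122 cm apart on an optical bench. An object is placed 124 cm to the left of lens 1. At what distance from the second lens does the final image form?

8.19 cm

Lens 1: 1/d_i1 = 1/f₁ − 1/d_o1 = 1/(38.0) − 1/(124) = 0.01825, so d_i1 = 54.79 cm.
The intermediate image is 54.79 cm to the right of lens 1, which is 122 − (54.79) = 67.21 cm to the left of lens 2, so d_o2 = +67.21 cm.
Lens 2: 1/d_i2 = 1/f₂ − 1/d_o2 = 1/(7.30) − 1/(67.21) = 0.1221, so d_i2 = 8.19 cm.
The final image is real, 8.19 cm to the right of lens 2 (overall magnification ≈ 0.054).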